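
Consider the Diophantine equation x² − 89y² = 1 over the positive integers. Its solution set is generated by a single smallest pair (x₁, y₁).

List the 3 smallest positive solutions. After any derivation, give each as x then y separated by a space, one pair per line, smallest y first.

√89 = [9; 2,3,3,2,18, …], period ℓ=5 (odd) → k=9
i=0: a=9 ⇒ p=9, q=1
i=1: a=2 ⇒ p=19, q=2
i=2: a=3 ⇒ p=66, q=7
i=3: a=3 ⇒ p=217, q=23
i=4: a=2 ⇒ p=500, q=53
i=5: a=18 ⇒ p=9217, q=977
i=6: a=2 ⇒ p=18934, q=2007
i=7: a=3 ⇒ p=66019, q=6998
i=8: a=3 ⇒ p=216991, q=23001
i=9: a=2 ⇒ p=500001, q=53000
(x₁, y₁) = (500001, 53000);  500001² − 89·53000² = 1 ✓
n=2: (500001,53000)∘(500001,53000) = (500001·500001+89·53000·53000, 500001·53000+53000·500001) = (500002000001,53000106000)
n=3: (500002000001,53000106000)∘(500001,53000) = (500001·500002000001+89·53000·53000106000, 500001·53000106000+53000·500002000001) = (500003000004500001,53000212000159000)

500001 53000
500002000001 53000106000
500003000004500001 53000212000159000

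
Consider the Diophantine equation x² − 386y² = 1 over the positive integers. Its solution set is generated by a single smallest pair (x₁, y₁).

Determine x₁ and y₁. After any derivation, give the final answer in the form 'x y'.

111555 5678

√386 → a₀=19, period (1,1,1,4,1,18,1,4,1,1,1,38); ℓ=12 even so k=11
i=0: a=19 ⇒ p=19, q=1
i=1: a=1 ⇒ p=20, q=1
…
i=3: a=1 ⇒ p=59, q=3
…
i=5: a=1 ⇒ p=334, q=17
…
i=7: a=1 ⇒ p=6621, q=337
…
i=10: a=1 ⇒ p=72163, q=3673
i=11: a=1 ⇒ p=111555, q=5678
(x₁, y₁) = (111555, 5678);  111555² − 386·5678² = 1 ✓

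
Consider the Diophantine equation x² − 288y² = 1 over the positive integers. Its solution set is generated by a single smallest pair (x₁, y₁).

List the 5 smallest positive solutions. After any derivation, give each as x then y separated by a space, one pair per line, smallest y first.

17 1
577 34
19601 1155
665857 39236
22619537 1332869

√288 → a₀=16, period (1,32); ℓ=2 even so k=1
i=0: a=16 ⇒ p=16, q=1
i=1: a=1 ⇒ p=17, q=1
(x₁, y₁) = (17, 1);  17² − 288·1² = 1 ✓
(17+1√288)^2 = 577 + 34√288
(17+1√288)^3 = 19601 + 1155√288
(17+1√288)^4 = 665857 + 39236√288
(17+1√288)^5 = 22619537 + 1332869√288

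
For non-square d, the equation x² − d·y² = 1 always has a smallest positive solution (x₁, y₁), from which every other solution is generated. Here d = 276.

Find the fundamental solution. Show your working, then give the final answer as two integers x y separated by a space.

d=276: √d = [16; 1,1,1,1,2,2,2,1,1,1,1,32] (ℓ=12, even), read p_11/q_11
a_0=16:  p_0=16·1+0=16,  q_0=16·0+1=1
a_1=1:  p_1=1·16+1=17,  q_1=1·1+0=1
a_2=1:  p_2=1·17+16=33,  q_2=1·1+1=2
a_3=1:  p_3=1·33+17=50,  q_3=1·2+1=3
a_4=1:  p_4=1·50+33=83,  q_4=1·3+2=5
a_5=2:  p_5=2·83+50=216,  q_5=2·5+3=13
a_6=2:  p_6=2·216+83=515,  q_6=2·13+5=31
a_7=2:  p_7=2·515+216=1246,  q_7=2·31+13=75
a_8=1:  p_8=1·1246+515=1761,  q_8=1·75+31=106
a_9=1:  p_9=1·1761+1246=3007,  q_9=1·106+75=181
a_10=1:  p_10=1·3007+1761=4768,  q_10=1·181+106=287
a_11=1:  p_11=1·4768+3007=7775,  q_11=1·287+181=468
→ (7775, 468).  Check: 7775²=60450625, 276·468²=60450624, difference 1.

7775 468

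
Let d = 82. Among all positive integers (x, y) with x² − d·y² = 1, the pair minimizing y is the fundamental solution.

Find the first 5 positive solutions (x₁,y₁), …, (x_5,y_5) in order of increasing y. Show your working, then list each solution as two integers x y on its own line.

163 18
53137 5868
17322499 1912950
5647081537 623615832
1840931258563 203296848282

√82 → a₀=9, period (18); ℓ=1 odd so k=1
step 0: (9, 1)  from 9·(1,0) + (0,1)
step 1: (163, 18)  from 18·(9,1) + (1,0)
(x₁, y₁) = (163, 18);  163² − 82·18² = 1 ✓
k=2:  x_2 = 163·163+82·18·18 = 53137,  y_2 = 163·18+18·163 = 5868
k=3:  x_3 = 163·53137+82·18·5868 = 17322499,  y_3 = 163·5868+18·53137 = 1912950
k=4:  x_4 = 163·17322499+82·18·1912950 = 5647081537,  y_4 = 163·1912950+18·17322499 = 623615832
k=5:  x_5 = 163·5647081537+82·18·623615832 = 1840931258563,  y_5 = 163·623615832+18·5647081537 = 203296848282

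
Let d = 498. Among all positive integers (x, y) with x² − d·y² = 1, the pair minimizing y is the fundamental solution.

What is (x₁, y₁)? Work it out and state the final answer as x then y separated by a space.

√498 → a₀=22, period (3,6,22,6,3,44); ℓ=6 even so k=5
step 0: (22, 1)  from 22·(1,0) + (0,1)
…
step 3: (9395, 421)  from 22·(424,19) + (67,3)
step 4: (56794, 2545)  from 6·(9395,421) + (424,19)
step 5: (179777, 8056)  from 3·(56794,2545) + (9395,421)
(x₁, y₁) = (179777, 8056);  179777² − 498·8056² = 1 ✓

179777 8056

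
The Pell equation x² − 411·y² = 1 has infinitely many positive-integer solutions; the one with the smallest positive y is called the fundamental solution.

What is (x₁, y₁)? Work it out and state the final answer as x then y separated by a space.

d=411: √d = [20; 3,1,1,1,19,1,1,1,3,40] (ℓ=10, even), read p_9/q_9
i=0: a=20 ⇒ p=20, q=1
…
i=3: a=1 ⇒ p=142, q=7
i=4: a=1 ⇒ p=223, q=11
i=5: a=19 ⇒ p=4379, q=216
i=6: a=1 ⇒ p=4602, q=227
i=7: a=1 ⇒ p=8981, q=443
i=8: a=1 ⇒ p=13583, q=670
i=9: a=3 ⇒ p=49730, q=2453
fundamental: x₁=49730, y₁=2453  (since 2473072900 − 411·6017209 = 1)

49730 2453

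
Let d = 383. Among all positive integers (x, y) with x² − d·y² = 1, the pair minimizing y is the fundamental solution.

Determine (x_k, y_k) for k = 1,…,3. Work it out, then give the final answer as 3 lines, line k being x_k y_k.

18768 959
704475647 35997024
26443197867024 1351184291905

d=383: √d = [19; 1,1,3,19,3,1,1,38] (ℓ=8, even), read p_7/q_7
a_0=19:  p_0=19·1+0=19,  q_0=19·0+1=1
a_1=1:  p_1=1·19+1=20,  q_1=1·1+0=1
…
a_3=3:  p_3=3·39+20=137,  q_3=3·2+1=7
…
a_6=1:  p_6=1·8063+2642=10705,  q_6=1·412+135=547
a_7=1:  p_7=1·10705+8063=18768,  q_7=1·547+412=959
→ (18768, 959).  Check: 18768²=352237824, 383·959²=352237823, difference 1.
k=2:  x_2 = 18768·18768+383·959·959 = 704475647,  y_2 = 18768·959+959·18768 = 35997024
k=3:  x_3 = 18768·704475647+383·959·35997024 = 26443197867024,  y_3 = 18768·35997024+959·704475647 = 1351184291905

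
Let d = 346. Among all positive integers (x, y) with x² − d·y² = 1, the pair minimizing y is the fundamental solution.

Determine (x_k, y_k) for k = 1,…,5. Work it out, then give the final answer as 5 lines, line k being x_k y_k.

17299 930
598510801 32176140
20707276675699 1113230090790
716430357827323201 38515534648976280
24787057499402451432499 1332560466672051244650

√346 → a₀=18, period (1,1,1,1,36); ℓ=5 odd so k=9
a_0=18:  p_0=18·1+0=18,  q_0=18·0+1=1
a_1=1:  p_1=1·18+1=19,  q_1=1·1+0=1
…
a_4=1:  p_4=1·56+37=93,  q_4=1·3+2=5
…
a_7=1:  p_7=1·3497+3404=6901,  q_7=1·188+183=371
a_8=1:  p_8=1·6901+3497=10398,  q_8=1·371+188=559
a_9=1:  p_9=1·10398+6901=17299,  q_9=1·559+371=930
→ (17299, 930).  Check: 17299²=299255401, 346·930²=299255400, difference 1.
k=2:  x_2 = 17299·17299+346·930·930 = 598510801,  y_2 = 17299·930+930·17299 = 32176140
k=3:  x_3 = 17299·598510801+346·930·32176140 = 20707276675699,  y_3 = 17299·32176140+930·598510801 = 1113230090790
k=4:  x_4 = 17299·20707276675699+346·930·1113230090790 = 716430357827323201,  y_4 = 17299·1113230090790+930·20707276675699 = 38515534648976280
k=5:  x_5 = 17299·716430357827323201+346·930·38515534648976280 = 24787057499402451432499,  y_5 = 17299·38515534648976280+930·716430357827323201 = 1332560466672051244650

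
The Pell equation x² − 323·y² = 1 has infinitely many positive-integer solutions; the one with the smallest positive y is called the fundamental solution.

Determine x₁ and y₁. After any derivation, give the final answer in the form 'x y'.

√323 = [17; 1,34, …], period ℓ=2 (even) → k=1
a_0=17:  p_0=17·1+0=17,  q_0=17·0+1=1
a_1=1:  p_1=1·17+1=18,  q_1=1·1+0=1
(x₁, y₁) = (18, 1);  18² − 323·1² = 1 ✓

18 1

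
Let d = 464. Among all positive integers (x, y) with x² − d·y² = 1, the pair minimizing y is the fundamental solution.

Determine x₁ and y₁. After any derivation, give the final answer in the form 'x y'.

[21; 1,1,5,1,1,1,5,1,1,42] for √464; ℓ=10 ⇒ convergent index 9
step 0: (21, 1)  from 21·(1,0) + (0,1)
…
step 2: (43, 2)  from 1·(22,1) + (21,1)
…
step 6: (797, 37)  from 1·(517,24) + (280,13)
…
step 8: (5299, 246)  from 1·(4502,209) + (797,37)
step 9: (9801, 455)  from 1·(5299,246) + (4502,209)
fundamental: x₁=9801, y₁=455  (since 96059601 − 464·207025 = 1)

9801 455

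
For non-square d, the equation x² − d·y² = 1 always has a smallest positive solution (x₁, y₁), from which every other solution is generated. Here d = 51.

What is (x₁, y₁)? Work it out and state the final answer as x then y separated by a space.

√51 = [7; 7,14, …], period ℓ=2 (even) → k=1
step 0: (7, 1)  from 7·(1,0) + (0,1)
step 1: (50, 7)  from 7·(7,1) + (1,0)
(x₁, y₁) = (50, 7);  50² − 51·7² = 1 ✓

50 7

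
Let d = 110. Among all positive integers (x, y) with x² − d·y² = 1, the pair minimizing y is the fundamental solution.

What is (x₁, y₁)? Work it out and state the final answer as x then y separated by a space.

√110 = [10; 2,20, …], period ℓ=2 (even) → k=1
a_0=10:  p_0=10·1+0=10,  q_0=10·0+1=1
a_1=2:  p_1=2·10+1=21,  q_1=2·1+0=2
fundamental: x₁=21, y₁=2  (since 441 − 110·4 = 1)

21 2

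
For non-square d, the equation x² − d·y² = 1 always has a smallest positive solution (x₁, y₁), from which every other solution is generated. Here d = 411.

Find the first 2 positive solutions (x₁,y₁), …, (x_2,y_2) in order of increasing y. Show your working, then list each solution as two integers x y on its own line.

d=411: √d = [20; 3,1,1,1,19,1,1,1,3,40] (ℓ=10, even), read p_9/q_9
i=0: a=20 ⇒ p=20, q=1
…
i=2: a=1 ⇒ p=81, q=4
i=3: a=1 ⇒ p=142, q=7
…
i=6: a=1 ⇒ p=4602, q=227
i=7: a=1 ⇒ p=8981, q=443
i=8: a=1 ⇒ p=13583, q=670
i=9: a=3 ⇒ p=49730, q=2453
→ (49730, 2453).  Check: 49730²=2473072900, 411·2453²=2473072899, difference 1.
(49730+2453√411)^2 = 4946145799 + 243975380√411

49730 2453
4946145799 243975380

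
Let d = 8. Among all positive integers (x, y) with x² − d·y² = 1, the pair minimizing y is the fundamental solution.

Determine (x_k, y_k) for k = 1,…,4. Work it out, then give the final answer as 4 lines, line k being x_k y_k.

[2; 1,4] for √8; ℓ=2 ⇒ convergent index 1
i=0: a=2 ⇒ p=2, q=1
i=1: a=1 ⇒ p=3, q=1
(x₁, y₁) = (3, 1);  3² − 8·1² = 1 ✓
(x_2, y_2) = (3·3 + 8·1·1, 3·1 + 1·3) = (17, 6)
(x_3, y_3) = (3·17 + 8·1·6, 3·6 + 1·17) = (99, 35)
(x_4, y_4) = (3·99 + 8·1·35, 3·35 + 1·99) = (577, 204)

3 1
17 6
99 35
577 204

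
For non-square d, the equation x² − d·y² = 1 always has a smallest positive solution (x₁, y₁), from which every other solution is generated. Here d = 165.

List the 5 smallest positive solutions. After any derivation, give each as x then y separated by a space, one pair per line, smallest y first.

1079 84
2328481 181272
5024860919 391184892
10843647534721 844176815664
23400586355066999 1821733177018020

[12; 1,5,2,5,1,24] for √165; ℓ=6 ⇒ convergent index 5
step 0: (12, 1)  from 12·(1,0) + (0,1)
…
step 4: (912, 71)  from 5·(167,13) + (77,6)
step 5: (1079, 84)  from 1·(912,71) + (167,13)
→ (1079, 84).  Check: 1079²=1164241, 165·84²=1164240, difference 1.
(1079+84√165)^2 = 2328481 + 181272√165
(1079+84√165)^3 = 5024860919 + 391184892√165
(1079+84√165)^4 = 10843647534721 + 844176815664√165
(1079+84√165)^5 = 23400586355066999 + 1821733177018020√165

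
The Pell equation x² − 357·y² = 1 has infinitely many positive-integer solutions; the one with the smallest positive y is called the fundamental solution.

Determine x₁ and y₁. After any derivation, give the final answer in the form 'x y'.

3401 180

[18; 1,8,2,8,1,36] for √357; ℓ=6 ⇒ convergent index 5
k=0  a_k=18  p_k/q_k = 18/1
k=1  a_k=1  p_k/q_k = 19/1
…
k=4  a_k=8  p_k/q_k = 3042/161
k=5  a_k=1  p_k/q_k = 3401/180
→ (3401, 180).  Check: 3401²=11566801, 357·180²=11566800, difference 1.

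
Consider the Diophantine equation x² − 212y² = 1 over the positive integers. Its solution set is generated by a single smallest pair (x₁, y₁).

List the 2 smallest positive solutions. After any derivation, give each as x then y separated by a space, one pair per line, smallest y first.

66249 4550
8777860001 602865900

[14; 1,1,3,1,1,…,1,1,28] for √212; ℓ=14 ⇒ convergent index 13
a_0=14:  p_0=14·1+0=14,  q_0=14·0+1=1
a_1=1:  p_1=1·14+1=15,  q_1=1·1+0=1
…
a_4=1:  p_4=1·102+29=131,  q_4=1·7+2=9
…
a_7=6:  p_7=6·364+233=2417,  q_7=6·25+16=166
…
a_9=1:  p_9=1·2781+2417=5198,  q_9=1·191+166=357
a_10=1:  p_10=1·5198+2781=7979,  q_10=1·357+191=548
…
a_12=1:  p_12=1·29135+7979=37114,  q_12=1·2001+548=2549
a_13=1:  p_13=1·37114+29135=66249,  q_13=1·2549+2001=4550
→ (66249, 4550).  Check: 66249²=4388930001, 212·4550²=4388930000, difference 1.
n=2: (66249,4550)∘(66249,4550) = (66249·66249+212·4550·4550, 66249·4550+4550·66249) = (8777860001,602865900)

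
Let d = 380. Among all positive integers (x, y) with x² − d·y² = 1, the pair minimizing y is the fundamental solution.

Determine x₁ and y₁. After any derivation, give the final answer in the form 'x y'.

√380 → a₀=19, period (2,38); ℓ=2 even so k=1
k=0  a_k=19  p_k/q_k = 19/1
k=1  a_k=2  p_k/q_k = 39/2
(x₁, y₁) = (39, 2);  39² − 380·2² = 1 ✓

39 2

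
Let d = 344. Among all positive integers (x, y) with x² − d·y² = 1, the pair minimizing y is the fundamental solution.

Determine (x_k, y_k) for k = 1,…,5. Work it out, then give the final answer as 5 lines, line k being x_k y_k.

d=344: √d = [18; 1,1,4,1,3,1,4,1,1,36] (ℓ=10, even), read p_9/q_9
a_0=18:  p_0=18·1+0=18,  q_0=18·0+1=1
…
a_6=1:  p_6=1·779+204=983,  q_6=1·42+11=53
…
a_8=1:  p_8=1·4711+983=5694,  q_8=1·254+53=307
a_9=1:  p_9=1·5694+4711=10405,  q_9=1·307+254=561
(x₁, y₁) = (10405, 561);  10405² − 344·561² = 1 ✓
n=2: (10405,561)∘(10405,561) = (10405·10405+344·561·561, 10405·561+561·10405) = (216528049,11674410)
n=3: (216528049,11674410)∘(10405,561) = (10405·216528049+344·561·11674410, 10405·11674410+561·216528049) = (4505948689285,242944471539)
n=4: (4505948689285,242944471539)∘(10405,561) = (10405·4505948689285+344·561·242944471539, 10405·242944471539+561·4505948689285) = (93768792007492801,5055674441052180)
n=5: (93768792007492801,5055674441052180)∘(10405,561) = (10405·93768792007492801+344·561·5055674441052180, 10405·5055674441052180+561·93768792007492801) = (1951328557169976499525,105208584875351394261)

10405 561
216528049 11674410
4505948689285 242944471539
93768792007492801 5055674441052180
1951328557169976499525 105208584875351394261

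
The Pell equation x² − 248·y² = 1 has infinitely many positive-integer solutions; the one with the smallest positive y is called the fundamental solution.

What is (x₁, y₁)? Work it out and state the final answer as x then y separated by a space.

√248 → a₀=15, period (1,2,1,30); ℓ=4 even so k=3
k=0  a_k=15  p_k/q_k = 15/1
k=1  a_k=1  p_k/q_k = 16/1
k=2  a_k=2  p_k/q_k = 47/3
k=3  a_k=1  p_k/q_k = 63/4
→ (63, 4).  Check: 63²=3969, 248·4²=3968, difference 1.

63 4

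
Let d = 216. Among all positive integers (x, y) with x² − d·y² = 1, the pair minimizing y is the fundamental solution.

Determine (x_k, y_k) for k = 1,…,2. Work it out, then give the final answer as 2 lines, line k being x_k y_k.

485 33
470449 32010

[14; 1,2,3,2,1,28] for √216; ℓ=6 ⇒ convergent index 5
i=0: a=14 ⇒ p=14, q=1
i=1: a=1 ⇒ p=15, q=1
i=2: a=2 ⇒ p=44, q=3
i=3: a=3 ⇒ p=147, q=10
i=4: a=2 ⇒ p=338, q=23
i=5: a=1 ⇒ p=485, q=33
→ (485, 33).  Check: 485²=235225, 216·33²=235224, difference 1.
n=2: (485,33)∘(485,33) = (485·485+216·33·33, 485·33+33·485) = (470449,32010)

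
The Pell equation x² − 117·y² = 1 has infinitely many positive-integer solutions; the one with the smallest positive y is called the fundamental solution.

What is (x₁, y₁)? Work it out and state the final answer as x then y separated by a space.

[10; 1,4,2,4,1,20] for √117; ℓ=6 ⇒ convergent index 5
step 0: (10, 1)  from 10·(1,0) + (0,1)
…
step 2: (54, 5)  from 4·(11,1) + (10,1)
…
step 4: (530, 49)  from 4·(119,11) + (54,5)
step 5: (649, 60)  from 1·(530,49) + (119,11)
→ (649, 60).  Check: 649²=421201, 117·60²=421200, difference 1.

649 60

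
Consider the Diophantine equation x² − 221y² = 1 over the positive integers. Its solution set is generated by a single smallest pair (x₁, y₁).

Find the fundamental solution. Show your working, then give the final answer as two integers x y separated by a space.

1665 112

√221 = [14; 1,6,2,6,1,28, …], period ℓ=6 (even) → k=5
step 0: (14, 1)  from 14·(1,0) + (0,1)
step 1: (15, 1)  from 1·(14,1) + (1,0)
…
step 3: (223, 15)  from 2·(104,7) + (15,1)
step 4: (1442, 97)  from 6·(223,15) + (104,7)
step 5: (1665, 112)  from 1·(1442,97) + (223,15)
(x₁, y₁) = (1665, 112);  1665² − 221·112² = 1 ✓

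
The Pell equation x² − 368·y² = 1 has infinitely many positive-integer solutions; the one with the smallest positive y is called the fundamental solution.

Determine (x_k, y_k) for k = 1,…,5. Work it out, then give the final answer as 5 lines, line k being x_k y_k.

1151 60
2649601 138120
6099380351 317952180
14040770918401 731925780240
32321848554778751 1684892828160300

d=368: √d = [19; 5,2,5,38] (ℓ=4, even), read p_3/q_3
step 0: (19, 1)  from 19·(1,0) + (0,1)
step 1: (96, 5)  from 5·(19,1) + (1,0)
step 2: (211, 11)  from 2·(96,5) + (19,1)
step 3: (1151, 60)  from 5·(211,11) + (96,5)
(x₁, y₁) = (1151, 60);  1151² − 368·60² = 1 ✓
(1151+60√368)^2 = 2649601 + 138120√368
(1151+60√368)^3 = 6099380351 + 317952180√368
(1151+60√368)^4 = 14040770918401 + 731925780240√368
(1151+60√368)^5 = 32321848554778751 + 1684892828160300√368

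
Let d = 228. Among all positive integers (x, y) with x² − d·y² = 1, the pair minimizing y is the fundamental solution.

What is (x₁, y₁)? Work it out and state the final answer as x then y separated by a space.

√228 → a₀=15, period (10,30); ℓ=2 even so k=1
k=0  a_k=15  p_k/q_k = 15/1
k=1  a_k=10  p_k/q_k = 151/10
fundamental: x₁=151, y₁=10  (since 22801 − 228·100 = 1)

151 10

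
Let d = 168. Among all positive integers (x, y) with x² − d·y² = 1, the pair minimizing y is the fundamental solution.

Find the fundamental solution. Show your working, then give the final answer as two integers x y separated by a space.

13 1

√168 = [12; 1,24, …], period ℓ=2 (even) → k=1
k=0  a_k=12  p_k/q_k = 12/1
k=1  a_k=1  p_k/q_k = 13/1
fundamental: x₁=13, y₁=1  (since 169 − 168·1 = 1)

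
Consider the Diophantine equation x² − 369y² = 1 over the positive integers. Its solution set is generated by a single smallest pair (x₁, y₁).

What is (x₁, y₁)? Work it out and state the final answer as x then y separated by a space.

8396801 437120

[19; 4,1,3,2,7,4,7,2,3,1,4,38] for √369; ℓ=12 ⇒ convergent index 11
step 0: (19, 1)  from 19·(1,0) + (0,1)
step 1: (77, 4)  from 4·(19,1) + (1,0)
step 2: (96, 5)  from 1·(77,4) + (19,1)
step 3: (365, 19)  from 3·(96,5) + (77,4)
…
step 5: (6147, 320)  from 7·(826,43) + (365,19)
step 6: (25414, 1323)  from 4·(6147,320) + (826,43)
step 7: (184045, 9581)  from 7·(25414,1323) + (6147,320)
step 8: (393504, 20485)  from 2·(184045,9581) + (25414,1323)
step 9: (1364557, 71036)  from 3·(393504,20485) + (184045,9581)
step 10: (1758061, 91521)  from 1·(1364557,71036) + (393504,20485)
step 11: (8396801, 437120)  from 4·(1758061,91521) + (1364557,71036)
(x₁, y₁) = (8396801, 437120);  8396801² − 369·437120² = 1 ✓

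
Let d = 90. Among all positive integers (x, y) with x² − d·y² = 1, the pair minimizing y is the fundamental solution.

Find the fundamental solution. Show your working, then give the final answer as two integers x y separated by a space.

d=90: √d = [9; 2,18] (ℓ=2, even), read p_1/q_1
step 0: (9, 1)  from 9·(1,0) + (0,1)
step 1: (19, 2)  from 2·(9,1) + (1,0)
fundamental: x₁=19, y₁=2  (since 361 − 90·4 = 1)

19 2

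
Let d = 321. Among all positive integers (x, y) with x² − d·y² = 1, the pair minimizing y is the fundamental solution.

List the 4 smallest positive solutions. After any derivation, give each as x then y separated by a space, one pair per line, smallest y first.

215 12
92449 5160
39752855 2218788
17093635201 954073680

d=321: √d = [17; 1,10,1,34] (ℓ=4, even), read p_3/q_3
k=0  a_k=17  p_k/q_k = 17/1
…
k=2  a_k=10  p_k/q_k = 197/11
k=3  a_k=1  p_k/q_k = 215/12
fundamental: x₁=215, y₁=12  (since 46225 − 321·144 = 1)
n=2: (215,12)∘(215,12) = (215·215+321·12·12, 215·12+12·215) = (92449,5160)
n=3: (92449,5160)∘(215,12) = (215·92449+321·12·5160, 215·5160+12·92449) = (39752855,2218788)
n=4: (39752855,2218788)∘(215,12) = (215·39752855+321·12·2218788, 215·2218788+12·39752855) = (17093635201,954073680)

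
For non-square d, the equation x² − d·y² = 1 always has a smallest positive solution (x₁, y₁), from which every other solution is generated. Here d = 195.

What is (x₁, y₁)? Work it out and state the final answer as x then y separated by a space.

14 1

[13; 1,26] for √195; ℓ=2 ⇒ convergent index 1
i=0: a=13 ⇒ p=13, q=1
i=1: a=1 ⇒ p=14, q=1
(x₁, y₁) = (14, 1);  14² − 195·1² = 1 ✓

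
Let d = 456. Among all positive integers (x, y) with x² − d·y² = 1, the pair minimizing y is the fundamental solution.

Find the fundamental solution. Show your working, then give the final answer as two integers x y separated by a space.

1025 48

d=456: √d = [21; 2,1,4,1,2,42] (ℓ=6, even), read p_5/q_5
i=0: a=21 ⇒ p=21, q=1
i=1: a=2 ⇒ p=43, q=2
…
i=4: a=1 ⇒ p=363, q=17
i=5: a=2 ⇒ p=1025, q=48
→ (1025, 48).  Check: 1025²=1050625, 456·48²=1050624, difference 1.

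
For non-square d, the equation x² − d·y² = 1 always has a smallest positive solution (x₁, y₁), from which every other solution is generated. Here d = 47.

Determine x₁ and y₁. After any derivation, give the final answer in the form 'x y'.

48 7

√47 = [6; 1,5,1,12, …], period ℓ=4 (even) → k=3
i=0: a=6 ⇒ p=6, q=1
i=1: a=1 ⇒ p=7, q=1
i=2: a=5 ⇒ p=41, q=6
i=3: a=1 ⇒ p=48, q=7
→ (48, 7).  Check: 48²=2304, 47·7²=2303, difference 1.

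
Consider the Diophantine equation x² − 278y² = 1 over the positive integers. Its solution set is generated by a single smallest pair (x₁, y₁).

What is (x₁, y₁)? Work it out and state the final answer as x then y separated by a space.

√278 → a₀=16, period (1,2,16,2,1,32); ℓ=6 even so k=5
step 0: (16, 1)  from 16·(1,0) + (0,1)
step 1: (17, 1)  from 1·(16,1) + (1,0)
step 2: (50, 3)  from 2·(17,1) + (16,1)
…
step 4: (1684, 101)  from 2·(817,49) + (50,3)
step 5: (2501, 150)  from 1·(1684,101) + (817,49)
fundamental: x₁=2501, y₁=150  (since 6255001 − 278·22500 = 1)

2501 150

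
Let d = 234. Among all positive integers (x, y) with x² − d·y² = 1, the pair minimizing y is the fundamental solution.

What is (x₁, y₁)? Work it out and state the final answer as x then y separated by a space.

d=234: √d = [15; 3,2,1,2,1,2,3,30] (ℓ=8, even), read p_7/q_7
step 0: (15, 1)  from 15·(1,0) + (0,1)
step 1: (46, 3)  from 3·(15,1) + (1,0)
step 2: (107, 7)  from 2·(46,3) + (15,1)
…
step 4: (413, 27)  from 2·(153,10) + (107,7)
…
step 6: (1545, 101)  from 2·(566,37) + (413,27)
step 7: (5201, 340)  from 3·(1545,101) + (566,37)
→ (5201, 340).  Check: 5201²=27050401, 234·340²=27050400, difference 1.

5201 340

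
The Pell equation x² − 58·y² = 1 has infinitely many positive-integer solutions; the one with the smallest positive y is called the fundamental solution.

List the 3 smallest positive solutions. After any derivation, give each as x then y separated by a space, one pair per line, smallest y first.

19603 2574
768555217 100916244
30131975818099 3956522259690

[7; 1,1,1,1,1,1,14] for √58; ℓ=7 ⇒ convergent index 13
k=0  a_k=7  p_k/q_k = 7/1
…
k=2  a_k=1  p_k/q_k = 15/2
k=3  a_k=1  p_k/q_k = 23/3
k=4  a_k=1  p_k/q_k = 38/5
k=5  a_k=1  p_k/q_k = 61/8
…
k=7  a_k=14  p_k/q_k = 1447/190
…
k=9  a_k=1  p_k/q_k = 2993/393
k=10  a_k=1  p_k/q_k = 4539/596
k=11  a_k=1  p_k/q_k = 7532/989
k=12  a_k=1  p_k/q_k = 12071/1585
k=13  a_k=1  p_k/q_k = 19603/2574
→ (19603, 2574).  Check: 19603²=384277609, 58·2574²=384277608, difference 1.
n=2: (19603,2574)∘(19603,2574) = (19603·19603+58·2574·2574, 19603·2574+2574·19603) = (768555217,100916244)
n=3: (768555217,100916244)∘(19603,2574) = (19603·768555217+58·2574·100916244, 19603·100916244+2574·768555217) = (30131975818099,3956522259690)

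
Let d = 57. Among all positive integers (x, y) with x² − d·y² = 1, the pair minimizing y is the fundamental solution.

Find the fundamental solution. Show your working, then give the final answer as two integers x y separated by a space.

d=57: √d = [7; 1,1,4,1,1,14] (ℓ=6, even), read p_5/q_5
step 0: (7, 1)  from 7·(1,0) + (0,1)
…
step 2: (15, 2)  from 1·(8,1) + (7,1)
step 3: (68, 9)  from 4·(15,2) + (8,1)
step 4: (83, 11)  from 1·(68,9) + (15,2)
step 5: (151, 20)  from 1·(83,11) + (68,9)
→ (151, 20).  Check: 151²=22801, 57·20²=22800, difference 1.

151 20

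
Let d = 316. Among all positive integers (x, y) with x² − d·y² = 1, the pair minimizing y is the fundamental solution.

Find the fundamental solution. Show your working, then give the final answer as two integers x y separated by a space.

12799 720

[17; 1,3,2,8,2,3,1,34] for √316; ℓ=8 ⇒ convergent index 7
step 0: (17, 1)  from 17·(1,0) + (0,1)
…
step 2: (71, 4)  from 3·(18,1) + (17,1)
step 3: (160, 9)  from 2·(71,4) + (18,1)
…
step 6: (9937, 559)  from 3·(2862,161) + (1351,76)
step 7: (12799, 720)  from 1·(9937,559) + (2862,161)
fundamental: x₁=12799, y₁=720  (since 163814401 − 316·518400 = 1)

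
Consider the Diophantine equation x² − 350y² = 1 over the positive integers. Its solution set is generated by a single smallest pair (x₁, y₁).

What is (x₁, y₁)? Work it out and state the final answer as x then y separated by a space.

[18; 1,2,2,2,1,36] for √350; ℓ=6 ⇒ convergent index 5
i=0: a=18 ⇒ p=18, q=1
i=1: a=1 ⇒ p=19, q=1
i=2: a=2 ⇒ p=56, q=3
i=3: a=2 ⇒ p=131, q=7
i=4: a=2 ⇒ p=318, q=17
i=5: a=1 ⇒ p=449, q=24
→ (449, 24).  Check: 449²=201601, 350·24²=201600, difference 1.

449 24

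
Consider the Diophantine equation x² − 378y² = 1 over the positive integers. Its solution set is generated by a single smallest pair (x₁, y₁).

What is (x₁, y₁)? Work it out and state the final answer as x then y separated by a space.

8749 450

√378 = [19; 2,3,1,4,1,3,2,38, …], period ℓ=8 (even) → k=7
i=0: a=19 ⇒ p=19, q=1
…
i=2: a=3 ⇒ p=136, q=7
i=3: a=1 ⇒ p=175, q=9
i=4: a=4 ⇒ p=836, q=43
…
i=6: a=3 ⇒ p=3869, q=199
i=7: a=2 ⇒ p=8749, q=450
→ (8749, 450).  Check: 8749²=76545001, 378·450²=76545000, difference 1.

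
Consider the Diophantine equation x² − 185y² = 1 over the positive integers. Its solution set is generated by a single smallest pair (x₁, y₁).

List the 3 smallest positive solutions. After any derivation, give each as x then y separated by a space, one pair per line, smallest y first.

√185 → a₀=13, period (1,1,1,1,26); ℓ=5 odd so k=9
k=0  a_k=13  p_k/q_k = 13/1
k=1  a_k=1  p_k/q_k = 14/1
k=2  a_k=1  p_k/q_k = 27/2
…
k=6  a_k=1  p_k/q_k = 1877/138
k=7  a_k=1  p_k/q_k = 3686/271
k=8  a_k=1  p_k/q_k = 5563/409
k=9  a_k=1  p_k/q_k = 9249/680
fundamental: x₁=9249, y₁=680  (since 85544001 − 185·462400 = 1)
n=2: (9249,680)∘(9249,680) = (9249·9249+185·680·680, 9249·680+680·9249) = (171088001,12578640)
n=3: (171088001,12578640)∘(9249,680) = (9249·171088001+185·680·12578640, 9249·12578640+680·171088001) = (3164785833249,232679682040)

9249 680
171088001 12578640
3164785833249 232679682040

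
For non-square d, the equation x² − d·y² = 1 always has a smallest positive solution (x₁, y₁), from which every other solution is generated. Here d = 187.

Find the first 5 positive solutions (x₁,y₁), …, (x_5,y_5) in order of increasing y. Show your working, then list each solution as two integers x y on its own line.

√187 = [13; 1,2,13,2,1,26, …], period ℓ=6 (even) → k=5
step 0: (13, 1)  from 13·(1,0) + (0,1)
…
step 2: (41, 3)  from 2·(14,1) + (13,1)
…
step 4: (1135, 83)  from 2·(547,40) + (41,3)
step 5: (1682, 123)  from 1·(1135,83) + (547,40)
fundamental: x₁=1682, y₁=123  (since 2829124 − 187·15129 = 1)
(x_2, y_2) = (1682·1682 + 187·123·123, 1682·123 + 123·1682) = (5658247, 413772)
(x_3, y_3) = (1682·5658247 + 187·123·413772, 1682·413772 + 123·5658247) = (19034341226, 1391928885)
(x_4, y_4) = (1682·19034341226 + 187·123·1391928885, 1682·1391928885 + 123·19034341226) = (64031518226017, 4682448355368)
(x_5, y_5) = (1682·64031518226017 + 187·123·4682448355368, 1682·4682448355368 + 123·64031518226017) = (215402008277979962, 15751754875529067)

1682 123
5658247 413772
19034341226 1391928885
64031518226017 4682448355368
215402008277979962 15751754875529067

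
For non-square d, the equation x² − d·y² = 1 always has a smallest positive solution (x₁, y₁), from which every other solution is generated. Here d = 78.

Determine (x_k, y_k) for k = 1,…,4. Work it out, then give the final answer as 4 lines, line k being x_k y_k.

53 6
5617 636
595349 67410
63101377 7144824

[8; 1,4,1,16] for √78; ℓ=4 ⇒ convergent index 3
k=0  a_k=8  p_k/q_k = 8/1
k=1  a_k=1  p_k/q_k = 9/1
k=2  a_k=4  p_k/q_k = 44/5
k=3  a_k=1  p_k/q_k = 53/6
fundamental: x₁=53, y₁=6  (since 2809 − 78·36 = 1)
(53+6√78)^2 = 5617 + 636√78
(53+6√78)^3 = 595349 + 67410√78
(53+6√78)^4 = 63101377 + 7144824√78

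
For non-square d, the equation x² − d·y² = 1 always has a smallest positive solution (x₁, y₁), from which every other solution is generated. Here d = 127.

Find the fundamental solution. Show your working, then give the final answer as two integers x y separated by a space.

[11; 3,1,2,2,7,11,7,2,2,1,3,22] for √127; ℓ=12 ⇒ convergent index 11
step 0: (11, 1)  from 11·(1,0) + (0,1)
…
step 2: (45, 4)  from 1·(34,3) + (11,1)
…
step 5: (2175, 193)  from 7·(293,26) + (124,11)
…
step 7: (171701, 15236)  from 7·(24218,2149) + (2175,193)
step 8: (367620, 32621)  from 2·(171701,15236) + (24218,2149)
step 9: (906941, 80478)  from 2·(367620,32621) + (171701,15236)
step 10: (1274561, 113099)  from 1·(906941,80478) + (367620,32621)
step 11: (4730624, 419775)  from 3·(1274561,113099) + (906941,80478)
(x₁, y₁) = (4730624, 419775);  4730624² − 127·419775² = 1 ✓

4730624 419775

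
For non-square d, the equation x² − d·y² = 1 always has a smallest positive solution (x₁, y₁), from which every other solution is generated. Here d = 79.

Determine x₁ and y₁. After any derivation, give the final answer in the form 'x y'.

√79 = [8; 1,7,1,16, …], period ℓ=4 (even) → k=3
a_0=8:  p_0=8·1+0=8,  q_0=8·0+1=1
…
a_2=7:  p_2=7·9+8=71,  q_2=7·1+1=8
a_3=1:  p_3=1·71+9=80,  q_3=1·8+1=9
→ (80, 9).  Check: 80²=6400, 79·9²=6399, difference 1.

80 9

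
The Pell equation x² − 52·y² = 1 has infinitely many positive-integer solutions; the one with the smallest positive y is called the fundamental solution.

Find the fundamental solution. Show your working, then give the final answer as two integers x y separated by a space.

√52 → a₀=7, period (4,1,2,1,4,14); ℓ=6 even so k=5
step 0: (7, 1)  from 7·(1,0) + (0,1)
step 1: (29, 4)  from 4·(7,1) + (1,0)
…
step 4: (137, 19)  from 1·(101,14) + (36,5)
step 5: (649, 90)  from 4·(137,19) + (101,14)
fundamental: x₁=649, y₁=90  (since 421201 − 52·8100 = 1)

649 90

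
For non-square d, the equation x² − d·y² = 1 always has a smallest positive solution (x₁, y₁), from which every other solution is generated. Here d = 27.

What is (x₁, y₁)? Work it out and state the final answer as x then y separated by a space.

26 5

d=27: √d = [5; 5,10] (ℓ=2, even), read p_1/q_1
i=0: a=5 ⇒ p=5, q=1
i=1: a=5 ⇒ p=26, q=5
(x₁, y₁) = (26, 5);  26² − 27·5² = 1 ✓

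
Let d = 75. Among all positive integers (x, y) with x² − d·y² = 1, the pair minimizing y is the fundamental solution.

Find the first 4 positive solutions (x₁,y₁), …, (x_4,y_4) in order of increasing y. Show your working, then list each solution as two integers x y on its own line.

√75 → a₀=8, period (1,1,1,16); ℓ=4 even so k=3
a_0=8:  p_0=8·1+0=8,  q_0=8·0+1=1
…
a_2=1:  p_2=1·9+8=17,  q_2=1·1+1=2
a_3=1:  p_3=1·17+9=26,  q_3=1·2+1=3
fundamental: x₁=26, y₁=3  (since 676 − 75·9 = 1)
n=2: (26,3)∘(26,3) = (26·26+75·3·3, 26·3+3·26) = (1351,156)
n=3: (1351,156)∘(26,3) = (26·1351+75·3·156, 26·156+3·1351) = (70226,8109)
n=4: (70226,8109)∘(26,3) = (26·70226+75·3·8109, 26·8109+3·70226) = (3650401,421512)

26 3
1351 156
70226 8109
3650401 421512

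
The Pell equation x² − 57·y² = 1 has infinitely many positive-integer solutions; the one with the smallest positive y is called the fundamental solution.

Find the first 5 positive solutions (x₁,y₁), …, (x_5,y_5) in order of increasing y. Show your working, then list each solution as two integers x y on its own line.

d=57: √d = [7; 1,1,4,1,1,14] (ℓ=6, even), read p_5/q_5
i=0: a=7 ⇒ p=7, q=1
…
i=2: a=1 ⇒ p=15, q=2
…
i=4: a=1 ⇒ p=83, q=11
i=5: a=1 ⇒ p=151, q=20
→ (151, 20).  Check: 151²=22801, 57·20²=22800, difference 1.
(151+20√57)^2 = 45601 + 6040√57
(151+20√57)^3 = 13771351 + 1824060√57
(151+20√57)^4 = 4158902401 + 550860080√57
(151+20√57)^5 = 1255974753751 + 166357920100√57

151 20
45601 6040
13771351 1824060
4158902401 550860080
1255974753751 166357920100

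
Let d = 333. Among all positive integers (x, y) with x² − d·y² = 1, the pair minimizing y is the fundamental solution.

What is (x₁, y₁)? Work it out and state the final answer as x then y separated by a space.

√333 → a₀=18, period (4,36); ℓ=2 even so k=1
step 0: (18, 1)  from 18·(1,0) + (0,1)
step 1: (73, 4)  from 4·(18,1) + (1,0)
(x₁, y₁) = (73, 4);  73² − 333·4² = 1 ✓

73 4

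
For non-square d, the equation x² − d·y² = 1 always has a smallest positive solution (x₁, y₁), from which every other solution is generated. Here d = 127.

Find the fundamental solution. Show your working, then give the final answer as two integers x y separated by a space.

4730624 419775

√127 → a₀=11, period (3,1,2,2,7,11,7,2,2,1,3,22); ℓ=12 even so k=11
k=0  a_k=11  p_k/q_k = 11/1
…
k=2  a_k=1  p_k/q_k = 45/4
…
k=5  a_k=7  p_k/q_k = 2175/193
…
k=9  a_k=2  p_k/q_k = 906941/80478
k=10  a_k=1  p_k/q_k = 1274561/113099
k=11  a_k=3  p_k/q_k = 4730624/419775
(x₁, y₁) = (4730624, 419775);  4730624² − 127·419775² = 1 ✓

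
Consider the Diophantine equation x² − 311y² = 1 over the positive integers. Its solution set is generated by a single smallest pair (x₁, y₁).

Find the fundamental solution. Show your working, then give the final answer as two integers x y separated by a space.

√311 = [17; 1,1,1,2,1,…,1,1,34, …], period ℓ=16 (even) → k=15
a_0=17:  p_0=17·1+0=17,  q_0=17·0+1=1
…
a_3=1:  p_3=1·35+18=53,  q_3=1·2+1=3
a_4=2:  p_4=2·53+35=141,  q_4=2·3+2=8
a_5=1:  p_5=1·141+53=194,  q_5=1·8+3=11
a_6=6:  p_6=6·194+141=1305,  q_6=6·11+8=74
…
a_13=1:  p_13=1·4565134+1594239=6159373,  q_13=1·258865+90401=349266
a_14=1:  p_14=1·6159373+4565134=10724507,  q_14=1·349266+258865=608131
a_15=1:  p_15=1·10724507+6159373=16883880,  q_15=1·608131+349266=957397
→ (16883880, 957397).  Check: 16883880²=285065403854400, 311·957397²=285065403854399, difference 1.

16883880 957397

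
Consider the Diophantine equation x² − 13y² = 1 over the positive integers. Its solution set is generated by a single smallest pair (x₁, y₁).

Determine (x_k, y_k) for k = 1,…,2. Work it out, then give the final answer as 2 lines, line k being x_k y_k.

d=13: √d = [3; 1,1,1,1,6] (ℓ=5, odd), read p_9/q_9
a_0=3:  p_0=3·1+0=3,  q_0=3·0+1=1
…
a_4=1:  p_4=1·11+7=18,  q_4=1·3+2=5
…
a_6=1:  p_6=1·119+18=137,  q_6=1·33+5=38
…
a_8=1:  p_8=1·256+137=393,  q_8=1·71+38=109
a_9=1:  p_9=1·393+256=649,  q_9=1·109+71=180
→ (649, 180).  Check: 649²=421201, 13·180²=421200, difference 1.
(x_2, y_2) = (649·649 + 13·180·180, 649·180 + 180·649) = (842401, 233640)

649 180
842401 233640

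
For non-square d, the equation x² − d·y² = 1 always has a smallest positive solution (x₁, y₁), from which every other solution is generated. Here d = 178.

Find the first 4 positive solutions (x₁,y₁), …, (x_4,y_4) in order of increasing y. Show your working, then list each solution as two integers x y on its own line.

1601 120
5126401 384240
16414734401 1230336360
52559974425601 3939536640480

√178 → a₀=13, period (2,1,12,1,2,26); ℓ=6 even so k=5
step 0: (13, 1)  from 13·(1,0) + (0,1)
…
step 4: (547, 41)  from 1·(507,38) + (40,3)
step 5: (1601, 120)  from 2·(547,41) + (507,38)
fundamental: x₁=1601, y₁=120  (since 2563201 − 178·14400 = 1)
k=2:  x_2 = 1601·1601+178·120·120 = 5126401,  y_2 = 1601·120+120·1601 = 384240
k=3:  x_3 = 1601·5126401+178·120·384240 = 16414734401,  y_3 = 1601·384240+120·5126401 = 1230336360
k=4:  x_4 = 1601·16414734401+178·120·1230336360 = 52559974425601,  y_4 = 1601·1230336360+120·16414734401 = 3939536640480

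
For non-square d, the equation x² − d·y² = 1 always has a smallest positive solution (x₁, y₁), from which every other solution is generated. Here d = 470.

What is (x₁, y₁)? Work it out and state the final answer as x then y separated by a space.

1691 78

√470 → a₀=21, period (1,2,8,2,1,42); ℓ=6 even so k=5
step 0: (21, 1)  from 21·(1,0) + (0,1)
step 1: (22, 1)  from 1·(21,1) + (1,0)
step 2: (65, 3)  from 2·(22,1) + (21,1)
step 3: (542, 25)  from 8·(65,3) + (22,1)
step 4: (1149, 53)  from 2·(542,25) + (65,3)
step 5: (1691, 78)  from 1·(1149,53) + (542,25)
→ (1691, 78).  Check: 1691²=2859481, 470·78²=2859480, difference 1.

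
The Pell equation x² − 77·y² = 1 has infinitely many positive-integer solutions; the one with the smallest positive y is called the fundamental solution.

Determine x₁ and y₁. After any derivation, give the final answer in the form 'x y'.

√77 → a₀=8, period (1,3,2,3,1,16); ℓ=6 even so k=5
i=0: a=8 ⇒ p=8, q=1
i=1: a=1 ⇒ p=9, q=1
i=2: a=3 ⇒ p=35, q=4
…
i=4: a=3 ⇒ p=272, q=31
i=5: a=1 ⇒ p=351, q=40
fundamental: x₁=351, y₁=40  (since 123201 − 77·1600 = 1)

351 40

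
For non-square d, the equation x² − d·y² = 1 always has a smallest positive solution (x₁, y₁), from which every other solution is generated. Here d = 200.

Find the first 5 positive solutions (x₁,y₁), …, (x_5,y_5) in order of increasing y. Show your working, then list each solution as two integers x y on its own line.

99 7
19601 1386
3880899 274421
768398401 54333972
152139002499 10757852035

[14; 7,28] for √200; ℓ=2 ⇒ convergent index 1
step 0: (14, 1)  from 14·(1,0) + (0,1)
step 1: (99, 7)  from 7·(14,1) + (1,0)
→ (99, 7).  Check: 99²=9801, 200·7²=9800, difference 1.
n=2: (99,7)∘(99,7) = (99·99+200·7·7, 99·7+7·99) = (19601,1386)
n=3: (19601,1386)∘(99,7) = (99·19601+200·7·1386, 99·1386+7·19601) = (3880899,274421)
n=4: (3880899,274421)∘(99,7) = (99·3880899+200·7·274421, 99·274421+7·3880899) = (768398401,54333972)
n=5: (768398401,54333972)∘(99,7) = (99·768398401+200·7·54333972, 99·54333972+7·768398401) = (152139002499,10757852035)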